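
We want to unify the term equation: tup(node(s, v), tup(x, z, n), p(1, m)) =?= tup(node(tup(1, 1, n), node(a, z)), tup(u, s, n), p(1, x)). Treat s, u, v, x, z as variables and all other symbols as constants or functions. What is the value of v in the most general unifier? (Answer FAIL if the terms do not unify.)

Decompose tup/3: node(s, v) =?= node(tup(1, 1, n), node(a, z)),  tup(x, z, n) =?= tup(u, s, n),  p(1, m) =?= p(1, x).
Decompose node/2: s =?= tup(1, 1, n),  v =?= node(a, z).
Bind s := tup(1, 1, n); substituting into the one remaining equation that mentions s gives: tup(x, z, n) =?= tup(u, tup(1, 1, n), n).
Bind v := node(a, z); no other remaining equation mentions v.
Decompose tup/3: x =?= u,  z =?= tup(1, 1, n),  n =?= n.
Bind x := u; substituting into the one remaining equation that mentions x gives: p(1, m) =?= p(1, u).
Bind z := tup(1, 1, n); no other remaining equation mentions z. Substituting into the earlier binding gives v := node(a, tup(1, 1, n)).
Delete trivial equation n =?= n.
Decompose p/2: 1 =?= 1,  m =?= u.
Delete trivial equation 1 =?= 1.
Bind u := m. Substituting into the earlier binding gives x := m.
MGU = { s -> tup(1, 1, n), v -> node(a, tup(1, 1, n)), x -> m, z -> tup(1, 1, n), u -> m }, so v -> node(a, tup(1, 1, n)).

node(a, tup(1, 1, n))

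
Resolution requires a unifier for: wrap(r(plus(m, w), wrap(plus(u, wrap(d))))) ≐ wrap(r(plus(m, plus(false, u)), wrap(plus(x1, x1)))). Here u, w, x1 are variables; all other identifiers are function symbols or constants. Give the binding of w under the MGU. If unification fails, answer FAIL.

plus(false, wrap(d))

Decompose wrap/1: r(plus(m, w), wrap(plus(u, wrap(d)))) ≐ r(plus(m, plus(false, u)), wrap(plus(x1, x1))).
Decompose r/2: plus(m, w) ≐ plus(m, plus(false, u)),  wrap(plus(u, wrap(d))) ≐ wrap(plus(x1, x1)).
Decompose plus/2: m ≐ m,  w ≐ plus(false, u).
Delete trivial equation m ≐ m.
Bind w := plus(false, u); no other remaining equation mentions w.
Decompose wrap/1: plus(u, wrap(d)) ≐ plus(x1, x1).
Decompose plus/2: u ≐ x1,  wrap(d) ≐ x1.
Bind u := x1; no other remaining equation mentions u. Substituting into the earlier binding gives w := plus(false, x1).
Bind x1 := wrap(d). Substituting into the earlier bindings gives w := plus(false, wrap(d)), u := wrap(d).
MGU = { w ↦ plus(false, wrap(d)), u ↦ wrap(d), x1 ↦ wrap(d) }, so w ↦ plus(false, wrap(d)).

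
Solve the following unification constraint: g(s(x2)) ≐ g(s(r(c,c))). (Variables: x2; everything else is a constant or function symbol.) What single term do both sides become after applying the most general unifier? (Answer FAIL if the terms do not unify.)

Decompose g/1: s(x2) ≐ s(r(c,c)).
Decompose s/1: x2 ≐ r(c,c).
Bind x2 := r(c,c).
Applying the MGU to either side gives g(s(r(c,c))).

g(s(r(c,c)))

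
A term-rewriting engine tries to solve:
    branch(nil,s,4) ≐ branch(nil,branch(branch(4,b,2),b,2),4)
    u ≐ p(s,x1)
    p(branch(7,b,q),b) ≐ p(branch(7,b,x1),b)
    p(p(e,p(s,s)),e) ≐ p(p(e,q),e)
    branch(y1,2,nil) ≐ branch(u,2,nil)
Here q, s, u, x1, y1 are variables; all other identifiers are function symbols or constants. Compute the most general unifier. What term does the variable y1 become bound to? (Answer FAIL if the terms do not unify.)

p(branch(branch(4,b,2),b,2),p(branch(branch(4,b,2),b,2),branch(branch(4,b,2),b,2)))

Decompose branch/3: nil ≐ nil,  s ≐ branch(branch(4,b,2),b,2),  4 ≐ 4.
Delete trivial equation nil ≐ nil.
Bind s := branch(branch(4,b,2),b,2); substituting into the 2 remaining equations that mention s gives: u ≐ p(branch(branch(4,b,2),b,2),x1),  p(p(e,p(branch(branch(4,b,2),b,2),branch(branch(4,b,2),b,2))),e) ≐ p(p(e,q),e).
Delete trivial equation 4 ≐ 4.
Bind u := p(branch(branch(4,b,2),b,2),x1); substituting into the one remaining equation that mentions u gives: branch(y1,2,nil) ≐ branch(p(branch(branch(4,b,2),b,2),x1),2,nil).
Decompose p/2: branch(7,b,q) ≐ branch(7,b,x1),  b ≐ b.
Decompose branch/3: 7 ≐ 7,  b ≐ b,  q ≐ x1.
Delete trivial equation 7 ≐ 7.
Delete trivial equation b ≐ b.
Bind q := x1; substituting into the one remaining equation that mentions q gives: p(p(e,p(branch(branch(4,b,2),b,2),branch(branch(4,b,2),b,2))),e) ≐ p(p(e,x1),e).
Delete trivial equation b ≐ b.
Decompose p/2: p(e,p(branch(branch(4,b,2),b,2),branch(branch(4,b,2),b,2))) ≐ p(e,x1),  e ≐ e.
Decompose p/2: e ≐ e,  p(branch(branch(4,b,2),b,2),branch(branch(4,b,2),b,2)) ≐ x1.
Delete trivial equation e ≐ e.
Bind x1 := p(branch(branch(4,b,2),b,2),branch(branch(4,b,2),b,2)); substituting into the one remaining equation that mentions x1 gives: branch(y1,2,nil) ≐ branch(p(branch(branch(4,b,2),b,2),p(branch(branch(4,b,2),b,2),branch(branch(4,b,2),b,2))),2,nil). Substituting into the earlier bindings gives u := p(branch(branch(4,b,2),b,2),p(branch(branch(4,b,2),b,2),branch(branch(4,b,2),b,2))), q := p(branch(branch(4,b,2),b,2),branch(branch(4,b,2),b,2)).
Delete trivial equation e ≐ e.
Decompose branch/3: y1 ≐ p(branch(branch(4,b,2),b,2),p(branch(branch(4,b,2),b,2),branch(branch(4,b,2),b,2))),  2 ≐ 2,  nil ≐ nil.
Bind y1 := p(branch(branch(4,b,2),b,2),p(branch(branch(4,b,2),b,2),branch(branch(4,b,2),b,2))); no other remaining equation mentions y1.
Delete trivial equation 2 ≐ 2.
Delete trivial equation nil ≐ nil.
MGU = { s := branch(branch(4,b,2),b,2), u := p(branch(branch(4,b,2),b,2),p(branch(branch(4,b,2),b,2),branch(branch(4,b,2),b,2))), q := p(branch(branch(4,b,2),b,2),branch(branch(4,b,2),b,2)), x1 := p(branch(branch(4,b,2),b,2),branch(branch(4,b,2),b,2)), y1 := p(branch(branch(4,b,2),b,2),p(branch(branch(4,b,2),b,2),branch(branch(4,b,2),b,2))) }, so y1 := p(branch(branch(4,b,2),b,2),p(branch(branch(4,b,2),b,2),branch(branch(4,b,2),b,2))).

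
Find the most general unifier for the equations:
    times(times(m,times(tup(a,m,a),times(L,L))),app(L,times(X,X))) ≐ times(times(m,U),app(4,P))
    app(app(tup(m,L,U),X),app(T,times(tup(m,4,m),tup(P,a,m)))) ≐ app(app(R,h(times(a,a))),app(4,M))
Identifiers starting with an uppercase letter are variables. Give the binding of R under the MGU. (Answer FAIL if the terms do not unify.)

tup(m,4,times(tup(a,m,a),times(4,4)))

Decompose times/2: times(m,times(tup(a,m,a),times(L,L))) ≐ times(m,U),  app(L,times(X,X)) ≐ app(4,P).
Decompose times/2: m ≐ m,  times(tup(a,m,a),times(L,L)) ≐ U.
Delete trivial equation m ≐ m.
Bind U := times(tup(a,m,a),times(L,L)); substituting into the one remaining equation that mentions U gives: app(app(tup(m,L,times(tup(a,m,a),times(L,L))),X),app(T,times(tup(m,4,m),tup(P,a,m)))) ≐ app(app(R,h(times(a,a))),app(4,M)).
Decompose app/2: L ≐ 4,  times(X,X) ≐ P.
Bind L := 4; substituting into the one remaining equation that mentions L gives: app(app(tup(m,4,times(tup(a,m,a),times(4,4))),X),app(T,times(tup(m,4,m),tup(P,a,m)))) ≐ app(app(R,h(times(a,a))),app(4,M)). Substituting into the earlier binding gives U := times(tup(a,m,a),times(4,4)).
Bind P := times(X,X); substituting into the remaining equation gives: app(app(tup(m,4,times(tup(a,m,a),times(4,4))),X),app(T,times(tup(m,4,m),tup(times(X,X),a,m)))) ≐ app(app(R,h(times(a,a))),app(4,M)).
Decompose app/2: app(tup(m,4,times(tup(a,m,a),times(4,4))),X) ≐ app(R,h(times(a,a))),  app(T,times(tup(m,4,m),tup(times(X,X),a,m))) ≐ app(4,M).
Decompose app/2: tup(m,4,times(tup(a,m,a),times(4,4))) ≐ R,  X ≐ h(times(a,a)).
Bind R := tup(m,4,times(tup(a,m,a),times(4,4))); no other remaining equation mentions R.
Bind X := h(times(a,a)); substituting into the remaining equation gives: app(T,times(tup(m,4,m),tup(times(h(times(a,a)),h(times(a,a))),a,m))) ≐ app(4,M). Substituting into the earlier binding gives P := times(h(times(a,a)),h(times(a,a))).
Decompose app/2: T ≐ 4,  times(tup(m,4,m),tup(times(h(times(a,a)),h(times(a,a))),a,m)) ≐ M.
Bind T := 4; no other remaining equation mentions T.
Bind M := times(tup(m,4,m),tup(times(h(times(a,a)),h(times(a,a))),a,m)).
MGU = { U ↦ times(tup(a,m,a),times(4,4)), L ↦ 4, P ↦ times(h(times(a,a)),h(times(a,a))), R ↦ tup(m,4,times(tup(a,m,a),times(4,4))), X ↦ h(times(a,a)), T ↦ 4, M ↦ times(tup(m,4,m),tup(times(h(times(a,a)),h(times(a,a))),a,m)) }, so R ↦ tup(m,4,times(tup(a,m,a),times(4,4))).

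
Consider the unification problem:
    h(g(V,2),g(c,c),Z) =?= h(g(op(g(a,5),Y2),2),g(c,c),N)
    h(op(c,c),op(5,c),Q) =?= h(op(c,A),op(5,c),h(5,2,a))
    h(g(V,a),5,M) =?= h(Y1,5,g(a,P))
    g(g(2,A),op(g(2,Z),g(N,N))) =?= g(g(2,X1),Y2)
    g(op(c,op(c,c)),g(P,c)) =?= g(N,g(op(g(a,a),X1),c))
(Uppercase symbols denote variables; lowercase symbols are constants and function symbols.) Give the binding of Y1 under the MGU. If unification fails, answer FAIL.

Decompose h/3: g(V,2) =?= g(op(g(a,5),Y2),2),  g(c,c) =?= g(c,c),  Z =?= N.
Decompose g/2: V =?= op(g(a,5),Y2),  2 =?= 2.
Bind V := op(g(a,5),Y2); substituting into the one remaining equation that mentions V gives: h(g(op(g(a,5),Y2),a),5,M) =?= h(Y1,5,g(a,P)).
Delete trivial equation 2 =?= 2.
Delete trivial equation g(c,c) =?= g(c,c).
Bind Z := N; substituting into the one remaining equation that mentions Z gives: g(g(2,A),op(g(2,N),g(N,N))) =?= g(g(2,X1),Y2).
Decompose h/3: op(c,c) =?= op(c,A),  op(5,c) =?= op(5,c),  Q =?= h(5,2,a).
Decompose op/2: c =?= c,  c =?= A.
Delete trivial equation c =?= c.
Bind A := c; substituting into the one remaining equation that mentions A gives: g(g(2,c),op(g(2,N),g(N,N))) =?= g(g(2,X1),Y2).
Delete trivial equation op(5,c) =?= op(5,c).
Bind Q := h(5,2,a); no other remaining equation mentions Q.
Decompose h/3: g(op(g(a,5),Y2),a) =?= Y1,  5 =?= 5,  M =?= g(a,P).
Bind Y1 := g(op(g(a,5),Y2),a); no other remaining equation mentions Y1.
Delete trivial equation 5 =?= 5.
Bind M := g(a,P); no other remaining equation mentions M.
Decompose g/2: g(2,c) =?= g(2,X1),  op(g(2,N),g(N,N)) =?= Y2.
Decompose g/2: 2 =?= 2,  c =?= X1.
Delete trivial equation 2 =?= 2.
Bind X1 := c; substituting into the one remaining equation that mentions X1 gives: g(op(c,op(c,c)),g(P,c)) =?= g(N,g(op(g(a,a),c),c)).
Bind Y2 := op(g(2,N),g(N,N)); no other remaining equation mentions Y2. Substituting into the earlier bindings gives V := op(g(a,5),op(g(2,N),g(N,N))), Y1 := g(op(g(a,5),op(g(2,N),g(N,N))),a).
Decompose g/2: op(c,op(c,c)) =?= N,  g(P,c) =?= g(op(g(a,a),c),c).
Bind N := op(c,op(c,c)); no other remaining equation mentions N. Substituting into the earlier bindings gives V := op(g(a,5),op(g(2,op(c,op(c,c))),g(op(c,op(c,c)),op(c,op(c,c))))), Z := op(c,op(c,c)), Y1 := g(op(g(a,5),op(g(2,op(c,op(c,c))),g(op(c,op(c,c)),op(c,op(c,c))))),a), Y2 := op(g(2,op(c,op(c,c))),g(op(c,op(c,c)),op(c,op(c,c)))).
Decompose g/2: P =?= op(g(a,a),c),  c =?= c.
Bind P := op(g(a,a),c); no other remaining equation mentions P. Substituting into the earlier binding gives M := g(a,op(g(a,a),c)).
Delete trivial equation c =?= c.
MGU = { V ↦ op(g(a,5),op(g(2,op(c,op(c,c))),g(op(c,op(c,c)),op(c,op(c,c))))), Z ↦ op(c,op(c,c)), A ↦ c, Q ↦ h(5,2,a), Y1 ↦ g(op(g(a,5),op(g(2,op(c,op(c,c))),g(op(c,op(c,c)),op(c,op(c,c))))),a), M ↦ g(a,op(g(a,a),c)), X1 ↦ c, Y2 ↦ op(g(2,op(c,op(c,c))),g(op(c,op(c,c)),op(c,op(c,c)))), N ↦ op(c,op(c,c)), P ↦ op(g(a,a),c) }, so Y1 ↦ g(op(g(a,5),op(g(2,op(c,op(c,c))),g(op(c,op(c,c)),op(c,op(c,c))))),a).

g(op(g(a,5),op(g(2,op(c,op(c,c))),g(op(c,op(c,c)),op(c,op(c,c))))),a)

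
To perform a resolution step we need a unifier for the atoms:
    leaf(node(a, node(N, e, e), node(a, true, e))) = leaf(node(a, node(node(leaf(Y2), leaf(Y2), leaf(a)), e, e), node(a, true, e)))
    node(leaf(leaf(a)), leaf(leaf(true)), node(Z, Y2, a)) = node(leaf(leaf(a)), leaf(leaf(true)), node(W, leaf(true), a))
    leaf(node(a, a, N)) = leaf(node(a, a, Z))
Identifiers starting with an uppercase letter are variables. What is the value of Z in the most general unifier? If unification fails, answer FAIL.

node(leaf(leaf(true)), leaf(leaf(true)), leaf(a))

Decompose leaf/1: node(a, node(N, e, e), node(a, true, e)) = node(a, node(node(leaf(Y2), leaf(Y2), leaf(a)), e, e), node(a, true, e)).
Decompose node/3: a = a,  node(N, e, e) = node(node(leaf(Y2), leaf(Y2), leaf(a)), e, e),  node(a, true, e) = node(a, true, e).
Delete trivial equation a = a.
Decompose node/3: N = node(leaf(Y2), leaf(Y2), leaf(a)),  e = e,  e = e.
Bind N := node(leaf(Y2), leaf(Y2), leaf(a)); substituting into the one remaining equation that mentions N gives: leaf(node(a, a, node(leaf(Y2), leaf(Y2), leaf(a)))) = leaf(node(a, a, Z)).
Delete trivial equation e = e.
Delete trivial equation e = e.
Delete trivial equation node(a, true, e) = node(a, true, e).
Decompose node/3: leaf(leaf(a)) = leaf(leaf(a)),  leaf(leaf(true)) = leaf(leaf(true)),  node(Z, Y2, a) = node(W, leaf(true), a).
Delete trivial equation leaf(leaf(a)) = leaf(leaf(a)).
Delete trivial equation leaf(leaf(true)) = leaf(leaf(true)).
Decompose node/3: Z = W,  Y2 = leaf(true),  a = a.
Bind Z := W; substituting into the one remaining equation that mentions Z gives: leaf(node(a, a, node(leaf(Y2), leaf(Y2), leaf(a)))) = leaf(node(a, a, W)).
Bind Y2 := leaf(true); substituting into the one remaining equation that mentions Y2 gives: leaf(node(a, a, node(leaf(leaf(true)), leaf(leaf(true)), leaf(a)))) = leaf(node(a, a, W)). Substituting into the earlier binding gives N := node(leaf(leaf(true)), leaf(leaf(true)), leaf(a)).
Delete trivial equation a = a.
Decompose leaf/1: node(a, a, node(leaf(leaf(true)), leaf(leaf(true)), leaf(a))) = node(a, a, W).
Decompose node/3: a = a,  a = a,  node(leaf(leaf(true)), leaf(leaf(true)), leaf(a)) = W.
Delete trivial equation a = a.
Delete trivial equation a = a.
Bind W := node(leaf(leaf(true)), leaf(leaf(true)), leaf(a)). Substituting into the earlier binding gives Z := node(leaf(leaf(true)), leaf(leaf(true)), leaf(a)).
MGU = { N -> node(leaf(leaf(true)), leaf(leaf(true)), leaf(a)), Z -> node(leaf(leaf(true)), leaf(leaf(true)), leaf(a)), Y2 -> leaf(true), W -> node(leaf(leaf(true)), leaf(leaf(true)), leaf(a)) }, so Z -> node(leaf(leaf(true)), leaf(leaf(true)), leaf(a)).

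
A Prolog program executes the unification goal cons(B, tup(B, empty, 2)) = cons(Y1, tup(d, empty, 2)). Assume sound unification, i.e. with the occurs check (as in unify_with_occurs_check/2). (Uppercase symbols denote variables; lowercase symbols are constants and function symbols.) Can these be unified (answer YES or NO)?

YES

Decompose cons/2: B = Y1,  tup(B, empty, 2) = tup(d, empty, 2).
Bind B := Y1; substituting into the remaining equation gives: tup(Y1, empty, 2) = tup(d, empty, 2).
Decompose tup/3: Y1 = d,  empty = empty,  2 = 2.
Bind Y1 := d; no other remaining equation mentions Y1. Substituting into the earlier binding gives B := d.
Delete trivial equation empty = empty.
Delete trivial equation 2 = 2.
No equations remain and no clash or occurs-check failure arose, so a unifier exists.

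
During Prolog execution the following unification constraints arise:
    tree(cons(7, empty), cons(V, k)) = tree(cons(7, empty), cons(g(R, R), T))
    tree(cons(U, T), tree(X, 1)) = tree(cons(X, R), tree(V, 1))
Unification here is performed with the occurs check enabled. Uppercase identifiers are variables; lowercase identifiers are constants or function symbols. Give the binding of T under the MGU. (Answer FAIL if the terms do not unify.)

k

Decompose tree/2: cons(7, empty) = cons(7, empty),  cons(V, k) = cons(g(R, R), T).
Delete trivial equation cons(7, empty) = cons(7, empty).
Decompose cons/2: V = g(R, R),  k = T.
Bind V := g(R, R); substituting into the one remaining equation that mentions V gives: tree(cons(U, T), tree(X, 1)) = tree(cons(X, R), tree(g(R, R), 1)).
Bind T := k; substituting into the remaining equation gives: tree(cons(U, k), tree(X, 1)) = tree(cons(X, R), tree(g(R, R), 1)).
Decompose tree/2: cons(U, k) = cons(X, R),  tree(X, 1) = tree(g(R, R), 1).
Decompose cons/2: U = X,  k = R.
Bind U := X; no other remaining equation mentions U.
Bind R := k; substituting into the remaining equation gives: tree(X, 1) = tree(g(k, k), 1). Substituting into the earlier binding gives V := g(k, k).
Decompose tree/2: X = g(k, k),  1 = 1.
Bind X := g(k, k); no other remaining equation mentions X. Substituting into the earlier binding gives U := g(k, k).
Delete trivial equation 1 = 1.
MGU = { V -> g(k, k), T -> k, U -> g(k, k), R -> k, X -> g(k, k) }, so T -> k.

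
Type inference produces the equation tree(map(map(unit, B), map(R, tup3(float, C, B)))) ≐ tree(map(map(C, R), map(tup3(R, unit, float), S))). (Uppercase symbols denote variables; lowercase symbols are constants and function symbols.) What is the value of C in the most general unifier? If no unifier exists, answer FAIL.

Decompose tree/1: map(map(unit, B), map(R, tup3(float, C, B))) ≐ map(map(C, R), map(tup3(R, unit, float), S)).
Decompose map/2: map(unit, B) ≐ map(C, R),  map(R, tup3(float, C, B)) ≐ map(tup3(R, unit, float), S).
Decompose map/2: unit ≐ C,  B ≐ R.
Bind C := unit; substituting into the one remaining equation that mentions C gives: map(R, tup3(float, unit, B)) ≐ map(tup3(R, unit, float), S).
Bind B := R; substituting into the remaining equation gives: map(R, tup3(float, unit, R)) ≐ map(tup3(R, unit, float), S).
Decompose map/2: R ≐ tup3(R, unit, float),  tup3(float, unit, R) ≐ S.
Occurs check fails: R occurs in tup3(R, unit, float); the equation R ≐ tup3(R, unit, float) has no finite solution.

FAIL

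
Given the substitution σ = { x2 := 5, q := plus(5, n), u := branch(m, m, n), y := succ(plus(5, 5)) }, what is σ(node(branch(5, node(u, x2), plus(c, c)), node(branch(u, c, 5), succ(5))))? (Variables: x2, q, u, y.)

Replace each occurrence of x2 with 5.
Replace each occurrence of u with branch(m, m, n).
Result: node(branch(5, node(branch(m, m, n), 5), plus(c, c)), node(branch(branch(m, m, n), c, 5), succ(5))).

node(branch(5, node(branch(m, m, n), 5), plus(c, c)), node(branch(branch(m, m, n), c, 5), succ(5)))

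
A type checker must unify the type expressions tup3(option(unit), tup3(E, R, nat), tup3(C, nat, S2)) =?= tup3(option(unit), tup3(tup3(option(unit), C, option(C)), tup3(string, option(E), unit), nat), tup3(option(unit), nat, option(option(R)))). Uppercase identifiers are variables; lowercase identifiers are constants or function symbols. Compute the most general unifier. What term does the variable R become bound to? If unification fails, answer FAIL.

Decompose tup3/3: option(unit) =?= option(unit),  tup3(E, R, nat) =?= tup3(tup3(option(unit), C, option(C)), tup3(string, option(E), unit), nat),  tup3(C, nat, S2) =?= tup3(option(unit), nat, option(option(R))).
Delete trivial equation option(unit) =?= option(unit).
Decompose tup3/3: E =?= tup3(option(unit), C, option(C)),  R =?= tup3(string, option(E), unit),  nat =?= nat.
Bind E := tup3(option(unit), C, option(C)); substituting into the one remaining equation that mentions E gives: R =?= tup3(string, option(tup3(option(unit), C, option(C))), unit).
Bind R := tup3(string, option(tup3(option(unit), C, option(C))), unit); substituting into the one remaining equation that mentions R gives: tup3(C, nat, S2) =?= tup3(option(unit), nat, option(option(tup3(string, option(tup3(option(unit), C, option(C))), unit)))).
Delete trivial equation nat =?= nat.
Decompose tup3/3: C =?= option(unit),  nat =?= nat,  S2 =?= option(option(tup3(string, option(tup3(option(unit), C, option(C))), unit))).
Bind C := option(unit); substituting into the one remaining equation that mentions C gives: S2 =?= option(option(tup3(string, option(tup3(option(unit), option(unit), option(option(unit)))), unit))). Substituting into the earlier bindings gives E := tup3(option(unit), option(unit), option(option(unit))), R := tup3(string, option(tup3(option(unit), option(unit), option(option(unit)))), unit).
Delete trivial equation nat =?= nat.
Bind S2 := option(option(tup3(string, option(tup3(option(unit), option(unit), option(option(unit)))), unit))).
MGU = { E ↦ tup3(option(unit), option(unit), option(option(unit))), R ↦ tup3(string, option(tup3(option(unit), option(unit), option(option(unit)))), unit), C ↦ option(unit), S2 ↦ option(option(tup3(string, option(tup3(option(unit), option(unit), option(option(unit)))), unit))) }, so R ↦ tup3(string, option(tup3(option(unit), option(unit), option(option(unit)))), unit).

tup3(string, option(tup3(option(unit), option(unit), option(option(unit)))), unit)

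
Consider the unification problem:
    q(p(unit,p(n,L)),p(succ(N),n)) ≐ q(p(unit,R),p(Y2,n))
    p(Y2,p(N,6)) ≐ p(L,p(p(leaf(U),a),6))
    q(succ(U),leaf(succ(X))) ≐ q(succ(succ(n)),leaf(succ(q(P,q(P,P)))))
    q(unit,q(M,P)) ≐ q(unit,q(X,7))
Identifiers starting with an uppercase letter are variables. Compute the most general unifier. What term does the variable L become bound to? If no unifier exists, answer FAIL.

Decompose q/2: p(unit,p(n,L)) ≐ p(unit,R),  p(succ(N),n) ≐ p(Y2,n).
Decompose p/2: unit ≐ unit,  p(n,L) ≐ R.
Delete trivial equation unit ≐ unit.
Bind R := p(n,L); no other remaining equation mentions R.
Decompose p/2: succ(N) ≐ Y2,  n ≐ n.
Bind Y2 := succ(N); substituting into the one remaining equation that mentions Y2 gives: p(succ(N),p(N,6)) ≐ p(L,p(p(leaf(U),a),6)).
Delete trivial equation n ≐ n.
Decompose p/2: succ(N) ≐ L,  p(N,6) ≐ p(p(leaf(U),a),6).
Bind L := succ(N); no other remaining equation mentions L. Substituting into the earlier binding gives R := p(n,succ(N)).
Decompose p/2: N ≐ p(leaf(U),a),  6 ≐ 6.
Bind N := p(leaf(U),a); no other remaining equation mentions N. Substituting into the earlier bindings gives R := p(n,succ(p(leaf(U),a))), Y2 := succ(p(leaf(U),a)), L := succ(p(leaf(U),a)).
Delete trivial equation 6 ≐ 6.
Decompose q/2: succ(U) ≐ succ(succ(n)),  leaf(succ(X)) ≐ leaf(succ(q(P,q(P,P)))).
Decompose succ/1: U ≐ succ(n).
Bind U := succ(n); no other remaining equation mentions U. Substituting into the earlier bindings gives R := p(n,succ(p(leaf(succ(n)),a))), Y2 := succ(p(leaf(succ(n)),a)), L := succ(p(leaf(succ(n)),a)), N := p(leaf(succ(n)),a).
Decompose leaf/1: succ(X) ≐ succ(q(P,q(P,P))).
Decompose succ/1: X ≐ q(P,q(P,P)).
Bind X := q(P,q(P,P)); substituting into the remaining equation gives: q(unit,q(M,P)) ≐ q(unit,q(q(P,q(P,P)),7)).
Decompose q/2: unit ≐ unit,  q(M,P) ≐ q(q(P,q(P,P)),7).
Delete trivial equation unit ≐ unit.
Decompose q/2: M ≐ q(P,q(P,P)),  P ≐ 7.
Bind M := q(P,q(P,P)); no other remaining equation mentions M.
Bind P := 7. Substituting into the earlier bindings gives X := q(7,q(7,7)), M := q(7,q(7,7)).
MGU = { R ↦ p(n,succ(p(leaf(succ(n)),a))), Y2 ↦ succ(p(leaf(succ(n)),a)), L ↦ succ(p(leaf(succ(n)),a)), N ↦ p(leaf(succ(n)),a), U ↦ succ(n), X ↦ q(7,q(7,7)), M ↦ q(7,q(7,7)), P ↦ 7 }, so L ↦ succ(p(leaf(succ(n)),a)).

succ(p(leaf(succ(n)),a))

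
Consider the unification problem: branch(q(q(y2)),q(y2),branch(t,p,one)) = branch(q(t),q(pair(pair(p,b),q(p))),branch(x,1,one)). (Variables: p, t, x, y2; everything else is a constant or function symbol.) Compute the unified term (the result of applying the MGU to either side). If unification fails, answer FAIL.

Decompose branch/3: q(q(y2)) = q(t),  q(y2) = q(pair(pair(p,b),q(p))),  branch(t,p,one) = branch(x,1,one).
Decompose q/1: q(y2) = t.
Bind t := q(y2); substituting into the one remaining equation that mentions t gives: branch(q(y2),p,one) = branch(x,1,one).
Decompose q/1: y2 = pair(pair(p,b),q(p)).
Bind y2 := pair(pair(p,b),q(p)); substituting into the remaining equation gives: branch(q(pair(pair(p,b),q(p))),p,one) = branch(x,1,one). Substituting into the earlier binding gives t := q(pair(pair(p,b),q(p))).
Decompose branch/3: q(pair(pair(p,b),q(p))) = x,  p = 1,  one = one.
Bind x := q(pair(pair(p,b),q(p))); no other remaining equation mentions x.
Bind p := 1; no other remaining equation mentions p. Substituting into the earlier bindings gives t := q(pair(pair(1,b),q(1))), y2 := pair(pair(1,b),q(1)), x := q(pair(pair(1,b),q(1))).
Delete trivial equation one = one.
Applying the MGU to either side gives branch(q(q(pair(pair(1,b),q(1)))),q(pair(pair(1,b),q(1))),branch(q(pair(pair(1,b),q(1))),1,one)).

branch(q(q(pair(pair(1,b),q(1)))),q(pair(pair(1,b),q(1))),branch(q(pair(pair(1,b),q(1))),1,one))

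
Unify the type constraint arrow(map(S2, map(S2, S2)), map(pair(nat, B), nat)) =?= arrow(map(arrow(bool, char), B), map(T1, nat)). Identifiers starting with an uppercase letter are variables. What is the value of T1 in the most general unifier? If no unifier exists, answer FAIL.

pair(nat, map(arrow(bool, char), arrow(bool, char)))

Decompose arrow/2: map(S2, map(S2, S2)) =?= map(arrow(bool, char), B),  map(pair(nat, B), nat) =?= map(T1, nat).
Decompose map/2: S2 =?= arrow(bool, char),  map(S2, S2) =?= B.
Bind S2 := arrow(bool, char); substituting into the one remaining equation that mentions S2 gives: map(arrow(bool, char), arrow(bool, char)) =?= B.
Bind B := map(arrow(bool, char), arrow(bool, char)); substituting into the remaining equation gives: map(pair(nat, map(arrow(bool, char), arrow(bool, char))), nat) =?= map(T1, nat).
Decompose map/2: pair(nat, map(arrow(bool, char), arrow(bool, char))) =?= T1,  nat =?= nat.
Bind T1 := pair(nat, map(arrow(bool, char), arrow(bool, char))); no other remaining equation mentions T1.
Delete trivial equation nat =?= nat.
MGU = { S2 := arrow(bool, char), B := map(arrow(bool, char), arrow(bool, char)), T1 := pair(nat, map(arrow(bool, char), arrow(bool, char))) }, so T1 := pair(nat, map(arrow(bool, char), arrow(bool, char))).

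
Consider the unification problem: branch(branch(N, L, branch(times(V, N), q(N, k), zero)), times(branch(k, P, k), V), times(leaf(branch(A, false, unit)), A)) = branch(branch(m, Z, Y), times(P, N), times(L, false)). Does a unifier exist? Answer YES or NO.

NO

Decompose branch/3: branch(N, L, branch(times(V, N), q(N, k), zero)) = branch(m, Z, Y),  times(branch(k, P, k), V) = times(P, N),  times(leaf(branch(A, false, unit)), A) = times(L, false).
Decompose branch/3: N = m,  L = Z,  branch(times(V, N), q(N, k), zero) = Y.
Bind N := m; substituting into the 2 remaining equations that mention N gives: branch(times(V, m), q(m, k), zero) = Y,  times(branch(k, P, k), V) = times(P, m).
Bind L := Z; substituting into the one remaining equation that mentions L gives: times(leaf(branch(A, false, unit)), A) = times(Z, false).
Bind Y := branch(times(V, m), q(m, k), zero); no other remaining equation mentions Y.
Decompose times/2: branch(k, P, k) = P,  V = m.
Occurs check fails: P occurs in branch(k, P, k); the equation P = branch(k, P, k) has no finite solution.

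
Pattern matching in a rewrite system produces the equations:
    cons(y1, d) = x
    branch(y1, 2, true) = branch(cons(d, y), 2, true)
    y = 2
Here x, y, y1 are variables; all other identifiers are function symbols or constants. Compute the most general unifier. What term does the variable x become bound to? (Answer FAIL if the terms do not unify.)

cons(cons(d, 2), d)

Bind x := cons(y1, d); no other remaining equation mentions x.
Decompose branch/3: y1 = cons(d, y),  2 = 2,  true = true.
Bind y1 := cons(d, y); no other remaining equation mentions y1. Substituting into the earlier binding gives x := cons(cons(d, y), d).
Delete trivial equation 2 = 2.
Delete trivial equation true = true.
Bind y := 2. Substituting into the earlier bindings gives x := cons(cons(d, 2), d), y1 := cons(d, 2).
MGU = { x := cons(cons(d, 2), d), y1 := cons(d, 2), y := 2 }, so x := cons(cons(d, 2), d).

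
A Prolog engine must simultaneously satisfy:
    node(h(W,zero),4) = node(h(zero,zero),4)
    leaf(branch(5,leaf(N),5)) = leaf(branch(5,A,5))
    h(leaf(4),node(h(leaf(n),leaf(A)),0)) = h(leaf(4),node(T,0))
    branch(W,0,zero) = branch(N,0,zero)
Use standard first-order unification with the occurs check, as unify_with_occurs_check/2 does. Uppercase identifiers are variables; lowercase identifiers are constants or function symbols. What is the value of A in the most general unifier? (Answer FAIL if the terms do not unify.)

Decompose node/2: h(W,zero) = h(zero,zero),  4 = 4.
Decompose h/2: W = zero,  zero = zero.
Bind W := zero; substituting into the one remaining equation that mentions W gives: branch(zero,0,zero) = branch(N,0,zero).
Delete trivial equation zero = zero.
Delete trivial equation 4 = 4.
Decompose leaf/1: branch(5,leaf(N),5) = branch(5,A,5).
Decompose branch/3: 5 = 5,  leaf(N) = A,  5 = 5.
Delete trivial equation 5 = 5.
Bind A := leaf(N); substituting into the one remaining equation that mentions A gives: h(leaf(4),node(h(leaf(n),leaf(leaf(N))),0)) = h(leaf(4),node(T,0)).
Delete trivial equation 5 = 5.
Decompose h/2: leaf(4) = leaf(4),  node(h(leaf(n),leaf(leaf(N))),0) = node(T,0).
Delete trivial equation leaf(4) = leaf(4).
Decompose node/2: h(leaf(n),leaf(leaf(N))) = T,  0 = 0.
Bind T := h(leaf(n),leaf(leaf(N))); no other remaining equation mentions T.
Delete trivial equation 0 = 0.
Decompose branch/3: zero = N,  0 = 0,  zero = zero.
Bind N := zero; no other remaining equation mentions N. Substituting into the earlier bindings gives A := leaf(zero), T := h(leaf(n),leaf(leaf(zero))).
Delete trivial equation 0 = 0.
Delete trivial equation zero = zero.
MGU = { W = zero, A = leaf(zero), T = h(leaf(n),leaf(leaf(zero))), N = zero }, so A = leaf(zero).

leaf(zero)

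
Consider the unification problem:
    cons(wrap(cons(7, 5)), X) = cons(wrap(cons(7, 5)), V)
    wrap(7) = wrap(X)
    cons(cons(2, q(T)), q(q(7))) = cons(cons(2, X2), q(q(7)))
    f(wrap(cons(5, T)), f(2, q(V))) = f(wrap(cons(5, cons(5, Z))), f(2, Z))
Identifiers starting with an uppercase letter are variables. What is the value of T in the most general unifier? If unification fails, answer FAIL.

Decompose cons/2: wrap(cons(7, 5)) = wrap(cons(7, 5)),  X = V.
Delete trivial equation wrap(cons(7, 5)) = wrap(cons(7, 5)).
Bind X := V; substituting into the one remaining equation that mentions X gives: wrap(7) = wrap(V).
Decompose wrap/1: 7 = V.
Bind V := 7; substituting into the one remaining equation that mentions V gives: f(wrap(cons(5, T)), f(2, q(7))) = f(wrap(cons(5, cons(5, Z))), f(2, Z)). Substituting into the earlier binding gives X := 7.
Decompose cons/2: cons(2, q(T)) = cons(2, X2),  q(q(7)) = q(q(7)).
Decompose cons/2: 2 = 2,  q(T) = X2.
Delete trivial equation 2 = 2.
Bind X2 := q(T); no other remaining equation mentions X2.
Delete trivial equation q(q(7)) = q(q(7)).
Decompose f/2: wrap(cons(5, T)) = wrap(cons(5, cons(5, Z))),  f(2, q(7)) = f(2, Z).
Decompose wrap/1: cons(5, T) = cons(5, cons(5, Z)).
Decompose cons/2: 5 = 5,  T = cons(5, Z).
Delete trivial equation 5 = 5.
Bind T := cons(5, Z); no other remaining equation mentions T. Substituting into the earlier binding gives X2 := q(cons(5, Z)).
Decompose f/2: 2 = 2,  q(7) = Z.
Delete trivial equation 2 = 2.
Bind Z := q(7). Substituting into the earlier bindings gives X2 := q(cons(5, q(7))), T := cons(5, q(7)).
MGU = { X := 7, V := 7, X2 := q(cons(5, q(7))), T := cons(5, q(7)), Z := q(7) }, so T := cons(5, q(7)).

cons(5, q(7))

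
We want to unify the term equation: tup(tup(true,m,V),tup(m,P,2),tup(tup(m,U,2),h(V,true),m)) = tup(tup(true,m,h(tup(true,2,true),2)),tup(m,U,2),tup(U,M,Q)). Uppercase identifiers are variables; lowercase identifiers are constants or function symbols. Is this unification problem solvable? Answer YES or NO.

NO

Decompose tup/3: tup(true,m,V) = tup(true,m,h(tup(true,2,true),2)),  tup(m,P,2) = tup(m,U,2),  tup(tup(m,U,2),h(V,true),m) = tup(U,M,Q).
Decompose tup/3: true = true,  m = m,  V = h(tup(true,2,true),2).
Delete trivial equation true = true.
Delete trivial equation m = m.
Bind V := h(tup(true,2,true),2); substituting into the one remaining equation that mentions V gives: tup(tup(m,U,2),h(h(tup(true,2,true),2),true),m) = tup(U,M,Q).
Decompose tup/3: m = m,  P = U,  2 = 2.
Delete trivial equation m = m.
Bind P := U; no other remaining equation mentions P.
Delete trivial equation 2 = 2.
Decompose tup/3: tup(m,U,2) = U,  h(h(tup(true,2,true),2),true) = M,  m = Q.
Occurs check fails: U occurs in tup(m,U,2); the equation U = tup(m,U,2) has no finite solution.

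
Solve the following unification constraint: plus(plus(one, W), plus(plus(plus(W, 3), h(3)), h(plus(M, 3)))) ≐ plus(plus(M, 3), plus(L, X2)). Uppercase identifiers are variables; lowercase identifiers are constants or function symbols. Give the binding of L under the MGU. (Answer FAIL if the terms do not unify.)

plus(plus(3, 3), h(3))

Decompose plus/2: plus(one, W) ≐ plus(M, 3),  plus(plus(plus(W, 3), h(3)), h(plus(M, 3))) ≐ plus(L, X2).
Decompose plus/2: one ≐ M,  W ≐ 3.
Bind M := one; substituting into the one remaining equation that mentions M gives: plus(plus(plus(W, 3), h(3)), h(plus(one, 3))) ≐ plus(L, X2).
Bind W := 3; substituting into the remaining equation gives: plus(plus(plus(3, 3), h(3)), h(plus(one, 3))) ≐ plus(L, X2).
Decompose plus/2: plus(plus(3, 3), h(3)) ≐ L,  h(plus(one, 3)) ≐ X2.
Bind L := plus(plus(3, 3), h(3)); no other remaining equation mentions L.
Bind X2 := h(plus(one, 3)).
MGU = { M := one, W := 3, L := plus(plus(3, 3), h(3)), X2 := h(plus(one, 3)) }, so L := plus(plus(3, 3), h(3)).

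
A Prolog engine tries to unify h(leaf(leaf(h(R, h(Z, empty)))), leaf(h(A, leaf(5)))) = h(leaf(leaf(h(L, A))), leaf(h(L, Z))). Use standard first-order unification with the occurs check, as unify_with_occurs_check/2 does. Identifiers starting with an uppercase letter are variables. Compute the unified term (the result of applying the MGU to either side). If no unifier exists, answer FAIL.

h(leaf(leaf(h(h(leaf(5), empty), h(leaf(5), empty)))), leaf(h(h(leaf(5), empty), leaf(5))))

Decompose h/2: leaf(leaf(h(R, h(Z, empty)))) = leaf(leaf(h(L, A))),  leaf(h(A, leaf(5))) = leaf(h(L, Z)).
Decompose leaf/1: leaf(h(R, h(Z, empty))) = leaf(h(L, A)).
Decompose leaf/1: h(R, h(Z, empty)) = h(L, A).
Decompose h/2: R = L,  h(Z, empty) = A.
Bind R := L; no other remaining equation mentions R.
Bind A := h(Z, empty); substituting into the remaining equation gives: leaf(h(h(Z, empty), leaf(5))) = leaf(h(L, Z)).
Decompose leaf/1: h(h(Z, empty), leaf(5)) = h(L, Z).
Decompose h/2: h(Z, empty) = L,  leaf(5) = Z.
Bind L := h(Z, empty); no other remaining equation mentions L. Substituting into the earlier binding gives R := h(Z, empty).
Bind Z := leaf(5). Substituting into the earlier bindings gives R := h(leaf(5), empty), A := h(leaf(5), empty), L := h(leaf(5), empty).
Applying the MGU to either side gives h(leaf(leaf(h(h(leaf(5), empty), h(leaf(5), empty)))), leaf(h(h(leaf(5), empty), leaf(5)))).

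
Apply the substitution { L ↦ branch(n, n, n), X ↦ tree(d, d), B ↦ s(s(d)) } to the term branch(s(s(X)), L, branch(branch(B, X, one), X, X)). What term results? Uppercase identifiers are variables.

branch(s(s(tree(d, d))), branch(n, n, n), branch(branch(s(s(d)), tree(d, d), one), tree(d, d), tree(d, d)))

Replace each occurrence of L with branch(n, n, n).
Replace each occurrence of X with tree(d, d).
Replace each occurrence of B with s(s(d)).
Result: branch(s(s(tree(d, d))), branch(n, n, n), branch(branch(s(s(d)), tree(d, d), one), tree(d, d), tree(d, d))).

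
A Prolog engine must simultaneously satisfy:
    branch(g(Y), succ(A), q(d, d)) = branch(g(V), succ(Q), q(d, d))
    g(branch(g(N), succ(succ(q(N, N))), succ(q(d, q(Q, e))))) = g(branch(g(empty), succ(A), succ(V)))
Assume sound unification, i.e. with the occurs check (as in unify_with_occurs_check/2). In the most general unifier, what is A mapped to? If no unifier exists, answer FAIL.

succ(q(empty, empty))

Decompose branch/3: g(Y) = g(V),  succ(A) = succ(Q),  q(d, d) = q(d, d).
Decompose g/1: Y = V.
Bind Y := V; no other remaining equation mentions Y.
Decompose succ/1: A = Q.
Bind A := Q; substituting into the one remaining equation that mentions A gives: g(branch(g(N), succ(succ(q(N, N))), succ(q(d, q(Q, e))))) = g(branch(g(empty), succ(Q), succ(V))).
Delete trivial equation q(d, d) = q(d, d).
Decompose g/1: branch(g(N), succ(succ(q(N, N))), succ(q(d, q(Q, e)))) = branch(g(empty), succ(Q), succ(V)).
Decompose branch/3: g(N) = g(empty),  succ(succ(q(N, N))) = succ(Q),  succ(q(d, q(Q, e))) = succ(V).
Decompose g/1: N = empty.
Bind N := empty; substituting into the one remaining equation that mentions N gives: succ(succ(q(empty, empty))) = succ(Q).
Decompose succ/1: succ(q(empty, empty)) = Q.
Bind Q := succ(q(empty, empty)); substituting into the remaining equation gives: succ(q(d, q(succ(q(empty, empty)), e))) = succ(V). Substituting into the earlier binding gives A := succ(q(empty, empty)).
Decompose succ/1: q(d, q(succ(q(empty, empty)), e)) = V.
Bind V := q(d, q(succ(q(empty, empty)), e)). Substituting into the earlier binding gives Y := q(d, q(succ(q(empty, empty)), e)).
MGU = { Y ↦ q(d, q(succ(q(empty, empty)), e)), A ↦ succ(q(empty, empty)), N ↦ empty, Q ↦ succ(q(empty, empty)), V ↦ q(d, q(succ(q(empty, empty)), e)) }, so A ↦ succ(q(empty, empty)).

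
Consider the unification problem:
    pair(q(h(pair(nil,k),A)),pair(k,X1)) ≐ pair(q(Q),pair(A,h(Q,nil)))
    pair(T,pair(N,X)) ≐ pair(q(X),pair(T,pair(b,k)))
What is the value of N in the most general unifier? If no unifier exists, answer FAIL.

Decompose pair/2: q(h(pair(nil,k),A)) ≐ q(Q),  pair(k,X1) ≐ pair(A,h(Q,nil)).
Decompose q/1: h(pair(nil,k),A) ≐ Q.
Bind Q := h(pair(nil,k),A); substituting into the one remaining equation that mentions Q gives: pair(k,X1) ≐ pair(A,h(h(pair(nil,k),A),nil)).
Decompose pair/2: k ≐ A,  X1 ≐ h(h(pair(nil,k),A),nil).
Bind A := k; substituting into the one remaining equation that mentions A gives: X1 ≐ h(h(pair(nil,k),k),nil). Substituting into the earlier binding gives Q := h(pair(nil,k),k).
Bind X1 := h(h(pair(nil,k),k),nil); no other remaining equation mentions X1.
Decompose pair/2: T ≐ q(X),  pair(N,X) ≐ pair(T,pair(b,k)).
Bind T := q(X); substituting into the remaining equation gives: pair(N,X) ≐ pair(q(X),pair(b,k)).
Decompose pair/2: N ≐ q(X),  X ≐ pair(b,k).
Bind N := q(X); no other remaining equation mentions N.
Bind X := pair(b,k). Substituting into the earlier bindings gives T := q(pair(b,k)), N := q(pair(b,k)).
MGU = { Q -> h(pair(nil,k),k), A -> k, X1 -> h(h(pair(nil,k),k),nil), T -> q(pair(b,k)), N -> q(pair(b,k)), X -> pair(b,k) }, so N -> q(pair(b,k)).

q(pair(b,k))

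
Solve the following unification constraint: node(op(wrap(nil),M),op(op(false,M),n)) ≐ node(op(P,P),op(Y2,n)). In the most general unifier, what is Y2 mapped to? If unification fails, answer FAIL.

op(false,wrap(nil))

Decompose node/2: op(wrap(nil),M) ≐ op(P,P),  op(op(false,M),n) ≐ op(Y2,n).
Decompose op/2: wrap(nil) ≐ P,  M ≐ P.
Bind P := wrap(nil); substituting into the one remaining equation that mentions P gives: M ≐ wrap(nil).
Bind M := wrap(nil); substituting into the remaining equation gives: op(op(false,wrap(nil)),n) ≐ op(Y2,n).
Decompose op/2: op(false,wrap(nil)) ≐ Y2,  n ≐ n.
Bind Y2 := op(false,wrap(nil)); no other remaining equation mentions Y2.
Delete trivial equation n ≐ n.
MGU = { P -> wrap(nil), M -> wrap(nil), Y2 -> op(false,wrap(nil)) }, so Y2 -> op(false,wrap(nil)).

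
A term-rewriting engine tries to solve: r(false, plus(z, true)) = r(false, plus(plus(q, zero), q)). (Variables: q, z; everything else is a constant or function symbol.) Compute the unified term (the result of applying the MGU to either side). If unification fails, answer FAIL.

Decompose r/2: false = false,  plus(z, true) = plus(plus(q, zero), q).
Delete trivial equation false = false.
Decompose plus/2: z = plus(q, zero),  true = q.
Bind z := plus(q, zero); no other remaining equation mentions z.
Bind q := true. Substituting into the earlier binding gives z := plus(true, zero).
Applying the MGU to either side gives r(false, plus(plus(true, zero), true)).

r(false, plus(plus(true, zero), true))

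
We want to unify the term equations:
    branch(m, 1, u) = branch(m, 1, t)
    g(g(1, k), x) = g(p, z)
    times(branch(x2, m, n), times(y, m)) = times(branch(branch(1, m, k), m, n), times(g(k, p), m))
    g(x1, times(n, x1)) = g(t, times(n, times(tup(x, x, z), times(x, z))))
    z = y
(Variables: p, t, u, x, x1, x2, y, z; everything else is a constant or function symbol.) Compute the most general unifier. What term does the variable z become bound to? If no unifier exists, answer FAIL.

g(k, g(1, k))

Decompose branch/3: m = m,  1 = 1,  u = t.
Delete trivial equation m = m.
Delete trivial equation 1 = 1.
Bind u := t; no other remaining equation mentions u.
Decompose g/2: g(1, k) = p,  x = z.
Bind p := g(1, k); substituting into the one remaining equation that mentions p gives: times(branch(x2, m, n), times(y, m)) = times(branch(branch(1, m, k), m, n), times(g(k, g(1, k)), m)).
Bind x := z; substituting into the one remaining equation that mentions x gives: g(x1, times(n, x1)) = g(t, times(n, times(tup(z, z, z), times(z, z)))).
Decompose times/2: branch(x2, m, n) = branch(branch(1, m, k), m, n),  times(y, m) = times(g(k, g(1, k)), m).
Decompose branch/3: x2 = branch(1, m, k),  m = m,  n = n.
Bind x2 := branch(1, m, k); no other remaining equation mentions x2.
Delete trivial equation m = m.
Delete trivial equation n = n.
Decompose times/2: y = g(k, g(1, k)),  m = m.
Bind y := g(k, g(1, k)); substituting into the one remaining equation that mentions y gives: z = g(k, g(1, k)).
Delete trivial equation m = m.
Decompose g/2: x1 = t,  times(n, x1) = times(n, times(tup(z, z, z), times(z, z))).
Bind x1 := t; substituting into the one remaining equation that mentions x1 gives: times(n, t) = times(n, times(tup(z, z, z), times(z, z))).
Decompose times/2: n = n,  t = times(tup(z, z, z), times(z, z)).
Delete trivial equation n = n.
Bind t := times(tup(z, z, z), times(z, z)); no other remaining equation mentions t. Substituting into the earlier bindings gives u := times(tup(z, z, z), times(z, z)), x1 := times(tup(z, z, z), times(z, z)).
Bind z := g(k, g(1, k)). Substituting into the earlier bindings gives u := times(tup(g(k, g(1, k)), g(k, g(1, k)), g(k, g(1, k))), times(g(k, g(1, k)), g(k, g(1, k)))), x := g(k, g(1, k)), x1 := times(tup(g(k, g(1, k)), g(k, g(1, k)), g(k, g(1, k))), times(g(k, g(1, k)), g(k, g(1, k)))), t := times(tup(g(k, g(1, k)), g(k, g(1, k)), g(k, g(1, k))), times(g(k, g(1, k)), g(k, g(1, k)))).
MGU = { u ↦ times(tup(g(k, g(1, k)), g(k, g(1, k)), g(k, g(1, k))), times(g(k, g(1, k)), g(k, g(1, k)))), p ↦ g(1, k), x ↦ g(k, g(1, k)), x2 ↦ branch(1, m, k), y ↦ g(k, g(1, k)), x1 ↦ times(tup(g(k, g(1, k)), g(k, g(1, k)), g(k, g(1, k))), times(g(k, g(1, k)), g(k, g(1, k)))), t ↦ times(tup(g(k, g(1, k)), g(k, g(1, k)), g(k, g(1, k))), times(g(k, g(1, k)), g(k, g(1, k)))), z ↦ g(k, g(1, k)) }, so z ↦ g(k, g(1, k)).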